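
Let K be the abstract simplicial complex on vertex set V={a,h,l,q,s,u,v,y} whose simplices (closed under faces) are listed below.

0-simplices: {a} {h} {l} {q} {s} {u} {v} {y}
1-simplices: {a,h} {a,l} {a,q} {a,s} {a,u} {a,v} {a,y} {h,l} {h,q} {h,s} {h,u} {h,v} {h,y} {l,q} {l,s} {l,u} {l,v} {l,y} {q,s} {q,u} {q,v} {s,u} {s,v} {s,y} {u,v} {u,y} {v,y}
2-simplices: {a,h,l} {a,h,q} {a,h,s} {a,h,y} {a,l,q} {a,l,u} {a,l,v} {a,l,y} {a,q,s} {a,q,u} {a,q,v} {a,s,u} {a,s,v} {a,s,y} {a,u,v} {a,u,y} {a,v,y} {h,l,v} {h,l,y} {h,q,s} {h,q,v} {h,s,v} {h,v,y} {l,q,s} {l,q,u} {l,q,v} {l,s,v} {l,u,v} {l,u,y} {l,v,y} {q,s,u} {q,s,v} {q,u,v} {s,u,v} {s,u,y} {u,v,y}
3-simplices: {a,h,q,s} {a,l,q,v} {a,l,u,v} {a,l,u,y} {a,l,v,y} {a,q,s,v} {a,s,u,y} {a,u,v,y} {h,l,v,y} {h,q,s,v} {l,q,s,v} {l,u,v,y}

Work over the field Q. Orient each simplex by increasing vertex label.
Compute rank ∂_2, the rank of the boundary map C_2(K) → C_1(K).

n_0=8 n_1=27 n_2=36 n_3=12  [Q]
∂1: piv[ah,al,aq,as,au,av,ay] rk=7  ker:hl,hq,hs,hu,hv,hy,lq,ls,lu,lv,ly,qs,qu,qv,su,sv,sy,uv,uy,vy
∂2: piv[ahl,ahq,ahs,ahy,alq,alu,alv,aly,aqs,aqu,aqv,asu,asv,asy,auv,auy,avy,hlv,lqs] rk=19  ker:hly,hqs,hqv,hsv,hvy,lqu,lqv,lsv,luv,luy,lvy,qsu,qsv,quv,suv,suy,uvy
∂3: piv[ahqs,alqv,aluv,aluy,alvy,aqsv,asuy,auvy,hlvy,hqsv,lqsv] rk=11  ker:luvy
rk∂_2=19

rank∂_2=19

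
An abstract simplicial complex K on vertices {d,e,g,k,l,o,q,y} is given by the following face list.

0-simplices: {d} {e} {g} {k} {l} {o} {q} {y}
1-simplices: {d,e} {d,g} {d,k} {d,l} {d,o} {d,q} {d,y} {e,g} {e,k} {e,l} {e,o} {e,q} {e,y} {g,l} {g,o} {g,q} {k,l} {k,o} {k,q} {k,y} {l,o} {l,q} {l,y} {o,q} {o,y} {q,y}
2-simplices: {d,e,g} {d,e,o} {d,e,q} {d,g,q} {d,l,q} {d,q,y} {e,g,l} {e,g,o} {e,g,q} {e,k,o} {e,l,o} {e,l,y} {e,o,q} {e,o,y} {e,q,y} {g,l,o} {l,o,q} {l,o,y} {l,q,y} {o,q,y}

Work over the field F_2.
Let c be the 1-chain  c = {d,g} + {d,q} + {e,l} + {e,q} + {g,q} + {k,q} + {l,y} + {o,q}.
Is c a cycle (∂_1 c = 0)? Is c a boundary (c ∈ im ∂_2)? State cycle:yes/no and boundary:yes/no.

cycle:no boundary:no

n_0=8 n_1=26 n_2=20  [Z2]
∂1: piv[de,dg,dk,dl,do,dq,dy] rk=7  ker:eg,ek,el,eo,eq,ey,gl,go,gq,kl,ko,kq,ky,lo,lq,ly,oq,oy,qy
∂2: piv[deg,deo,deq,dgq,dlq,dqy,egl,ego,eko,elo,ely,eoq,eoy,eqy,loq] rk=15  ker:egq,glo,loy,lqy,oqy
∂1c = {k} + {o} + {q} + {y}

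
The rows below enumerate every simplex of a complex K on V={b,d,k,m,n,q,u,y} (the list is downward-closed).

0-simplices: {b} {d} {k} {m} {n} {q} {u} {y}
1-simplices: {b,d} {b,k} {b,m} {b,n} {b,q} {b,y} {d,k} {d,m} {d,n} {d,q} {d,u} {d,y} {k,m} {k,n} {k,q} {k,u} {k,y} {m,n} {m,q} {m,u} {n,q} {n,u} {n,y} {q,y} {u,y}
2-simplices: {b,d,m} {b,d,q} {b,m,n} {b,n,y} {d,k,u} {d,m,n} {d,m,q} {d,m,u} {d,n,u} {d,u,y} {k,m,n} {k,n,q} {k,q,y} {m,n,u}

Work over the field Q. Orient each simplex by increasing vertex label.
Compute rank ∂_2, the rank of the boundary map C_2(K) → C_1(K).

rank∂_2=13

n_0=8 n_1=25 n_2=14  [Q]
∂1: piv[bd,bk,bm,bn,bq,by,du] rk=7  ker:dk,dm,dn,dq,dy,km,kn,kq,ku,ky,mn,mq,mu,nq,nu,ny,qy,uy
∂2: piv[bdm,bdq,bmn,bny,dku,dmn,dmq,dmu,dnu,duy,kmn,knq,kqy] rk=13  ker:mnu
rk∂_2=13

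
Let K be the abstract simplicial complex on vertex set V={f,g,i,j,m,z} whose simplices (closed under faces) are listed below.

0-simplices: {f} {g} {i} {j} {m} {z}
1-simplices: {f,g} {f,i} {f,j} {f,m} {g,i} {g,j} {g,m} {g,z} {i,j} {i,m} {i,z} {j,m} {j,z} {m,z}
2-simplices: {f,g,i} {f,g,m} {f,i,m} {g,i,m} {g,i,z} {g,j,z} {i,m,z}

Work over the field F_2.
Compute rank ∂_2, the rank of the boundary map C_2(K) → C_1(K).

rank∂_2=6

n_0=6 n_1=14 n_2=7  [Z2]
∂1: piv[fg,fi,fj,fm,gz] rk=5  ker:gi,gj,gm,ij,im,iz,jm,jz,mz
∂2: piv[fgi,fgm,fim,giz,gjz,imz] rk=6  ker:gim
rk∂_2=6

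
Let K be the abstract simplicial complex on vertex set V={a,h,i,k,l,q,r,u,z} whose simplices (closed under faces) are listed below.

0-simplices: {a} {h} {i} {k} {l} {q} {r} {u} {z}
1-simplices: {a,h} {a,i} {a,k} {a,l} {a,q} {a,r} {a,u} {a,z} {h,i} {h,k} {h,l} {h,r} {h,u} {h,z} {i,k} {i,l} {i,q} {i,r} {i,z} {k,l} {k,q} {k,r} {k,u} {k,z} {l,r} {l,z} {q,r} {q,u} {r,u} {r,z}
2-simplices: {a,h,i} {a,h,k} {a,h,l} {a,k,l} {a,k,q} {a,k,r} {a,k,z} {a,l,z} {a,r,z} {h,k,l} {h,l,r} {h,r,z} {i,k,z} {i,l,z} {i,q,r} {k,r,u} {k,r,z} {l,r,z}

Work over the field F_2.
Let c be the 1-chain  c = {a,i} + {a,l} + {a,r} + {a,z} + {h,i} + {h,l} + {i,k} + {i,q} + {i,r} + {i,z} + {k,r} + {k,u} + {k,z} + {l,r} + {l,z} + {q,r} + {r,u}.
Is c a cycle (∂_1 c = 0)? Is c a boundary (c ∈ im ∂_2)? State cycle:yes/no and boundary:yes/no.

cycle:yes boundary:yes

n_0=9 n_1=30 n_2=18  [Z2]
∂1: piv[ah,ai,ak,al,aq,ar,au,az] rk=8  ker:hi,hk,hl,hr,hu,hz,ik,il,iq,ir,iz,kl,kq,kr,ku,kz,lr,lz,qr,qu,ru,rz
∂2: piv[ahi,ahk,ahl,akl,akq,akr,akz,alz,arz,hlr,hrz,ikz,ilz,iqr,kru,lrz] rk=16  ker:hkl,krz
∂1c = 0
c vs im∂2: reduces to 0 ⇒ boundary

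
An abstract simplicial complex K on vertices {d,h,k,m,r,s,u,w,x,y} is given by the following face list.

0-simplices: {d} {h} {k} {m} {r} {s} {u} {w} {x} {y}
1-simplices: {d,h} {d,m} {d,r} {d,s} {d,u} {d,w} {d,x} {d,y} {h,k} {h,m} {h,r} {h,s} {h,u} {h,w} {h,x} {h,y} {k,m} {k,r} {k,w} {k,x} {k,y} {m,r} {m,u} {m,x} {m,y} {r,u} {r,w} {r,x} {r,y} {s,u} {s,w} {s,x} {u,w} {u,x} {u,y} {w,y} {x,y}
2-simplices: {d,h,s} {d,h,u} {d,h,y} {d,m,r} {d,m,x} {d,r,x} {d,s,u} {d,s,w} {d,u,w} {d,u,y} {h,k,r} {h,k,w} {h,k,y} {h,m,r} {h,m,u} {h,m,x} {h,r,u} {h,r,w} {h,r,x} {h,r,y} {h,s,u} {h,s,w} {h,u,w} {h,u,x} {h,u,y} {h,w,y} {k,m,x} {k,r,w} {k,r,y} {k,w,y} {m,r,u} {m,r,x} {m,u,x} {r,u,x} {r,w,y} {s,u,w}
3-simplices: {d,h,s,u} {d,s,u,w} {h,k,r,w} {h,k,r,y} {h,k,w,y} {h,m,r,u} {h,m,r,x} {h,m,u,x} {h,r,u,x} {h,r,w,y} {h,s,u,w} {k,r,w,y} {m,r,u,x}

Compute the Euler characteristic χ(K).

χ(K)=-4

n_0=10 n_1=37 n_2=36 n_3=13
χ=+10−37+36−13=-4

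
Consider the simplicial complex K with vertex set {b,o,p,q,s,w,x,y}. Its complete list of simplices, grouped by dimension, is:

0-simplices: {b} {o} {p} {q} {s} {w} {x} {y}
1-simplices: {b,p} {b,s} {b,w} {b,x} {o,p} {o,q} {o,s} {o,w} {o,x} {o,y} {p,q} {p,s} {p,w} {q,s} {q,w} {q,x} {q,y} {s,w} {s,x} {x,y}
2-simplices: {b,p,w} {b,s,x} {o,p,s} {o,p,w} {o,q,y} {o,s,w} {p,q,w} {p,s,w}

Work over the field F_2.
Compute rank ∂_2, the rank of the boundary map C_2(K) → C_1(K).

n_0=8 n_1=20 n_2=8  [Z2]
∂1: piv[bp,bs,bw,bx,op,oq,oy] rk=7  ker:os,ow,ox,pq,ps,pw,qs,qw,qx,qy,sw,sx,xy
∂2: piv[bpw,bsx,ops,opw,oqy,osw,pqw] rk=7  ker:psw
rk∂_2=7

rank∂_2=7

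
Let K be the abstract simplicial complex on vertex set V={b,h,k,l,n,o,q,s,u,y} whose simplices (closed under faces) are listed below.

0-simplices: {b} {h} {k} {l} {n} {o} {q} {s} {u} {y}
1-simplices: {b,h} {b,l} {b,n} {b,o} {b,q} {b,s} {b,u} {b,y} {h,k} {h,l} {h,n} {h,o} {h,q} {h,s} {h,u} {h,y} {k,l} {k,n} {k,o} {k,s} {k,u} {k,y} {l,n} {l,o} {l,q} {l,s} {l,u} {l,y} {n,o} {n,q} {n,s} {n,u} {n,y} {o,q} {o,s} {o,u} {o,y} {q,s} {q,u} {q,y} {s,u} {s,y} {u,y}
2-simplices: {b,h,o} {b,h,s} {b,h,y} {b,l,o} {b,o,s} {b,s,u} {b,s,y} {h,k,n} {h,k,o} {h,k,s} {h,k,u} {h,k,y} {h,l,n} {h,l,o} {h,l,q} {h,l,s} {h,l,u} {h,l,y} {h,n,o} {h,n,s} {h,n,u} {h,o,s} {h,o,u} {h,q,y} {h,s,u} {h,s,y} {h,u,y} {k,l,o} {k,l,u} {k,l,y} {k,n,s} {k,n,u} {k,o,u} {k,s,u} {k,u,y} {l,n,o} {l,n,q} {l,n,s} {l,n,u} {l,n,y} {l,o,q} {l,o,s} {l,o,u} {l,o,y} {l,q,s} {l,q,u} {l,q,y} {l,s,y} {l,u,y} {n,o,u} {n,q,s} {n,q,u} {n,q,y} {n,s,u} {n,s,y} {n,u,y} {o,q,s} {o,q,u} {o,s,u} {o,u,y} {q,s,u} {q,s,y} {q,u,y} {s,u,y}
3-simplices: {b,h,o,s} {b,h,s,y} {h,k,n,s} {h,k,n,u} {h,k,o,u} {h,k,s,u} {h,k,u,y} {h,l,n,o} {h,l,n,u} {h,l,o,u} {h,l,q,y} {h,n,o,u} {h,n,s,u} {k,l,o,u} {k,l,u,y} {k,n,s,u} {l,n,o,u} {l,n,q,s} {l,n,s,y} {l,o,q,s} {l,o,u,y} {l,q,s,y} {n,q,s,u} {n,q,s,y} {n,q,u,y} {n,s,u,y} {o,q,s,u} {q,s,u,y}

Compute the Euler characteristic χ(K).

n_0=10 n_1=43 n_2=64 n_3=28
χ=+10−43+64−28=3

χ(K)=3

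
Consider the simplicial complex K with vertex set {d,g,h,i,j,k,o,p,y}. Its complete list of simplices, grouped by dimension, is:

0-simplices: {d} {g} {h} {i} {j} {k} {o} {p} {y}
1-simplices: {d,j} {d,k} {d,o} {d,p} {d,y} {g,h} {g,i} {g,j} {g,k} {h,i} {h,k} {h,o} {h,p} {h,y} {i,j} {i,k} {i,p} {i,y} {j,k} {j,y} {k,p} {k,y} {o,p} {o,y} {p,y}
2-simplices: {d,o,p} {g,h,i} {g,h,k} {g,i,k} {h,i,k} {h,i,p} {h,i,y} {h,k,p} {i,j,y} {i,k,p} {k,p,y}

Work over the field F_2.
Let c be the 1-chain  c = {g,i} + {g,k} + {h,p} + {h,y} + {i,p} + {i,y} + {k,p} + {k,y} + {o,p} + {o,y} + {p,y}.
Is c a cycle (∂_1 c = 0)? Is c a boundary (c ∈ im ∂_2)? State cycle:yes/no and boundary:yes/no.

n_0=9 n_1=25 n_2=11  [Z2]
∂1: piv[dj,dk,do,dp,dy,gh,gi,gj] rk=8  ker:gk,hi,hk,ho,hp,hy,ij,ik,ip,iy,jk,jy,kp,ky,op,oy,py
∂2: piv[dop,ghi,ghk,gik,hip,hiy,hkp,ijy,kpy] rk=9  ker:hik,ikp
∂1c = {i} + {k} + {p} + {y}

cycle:no boundary:no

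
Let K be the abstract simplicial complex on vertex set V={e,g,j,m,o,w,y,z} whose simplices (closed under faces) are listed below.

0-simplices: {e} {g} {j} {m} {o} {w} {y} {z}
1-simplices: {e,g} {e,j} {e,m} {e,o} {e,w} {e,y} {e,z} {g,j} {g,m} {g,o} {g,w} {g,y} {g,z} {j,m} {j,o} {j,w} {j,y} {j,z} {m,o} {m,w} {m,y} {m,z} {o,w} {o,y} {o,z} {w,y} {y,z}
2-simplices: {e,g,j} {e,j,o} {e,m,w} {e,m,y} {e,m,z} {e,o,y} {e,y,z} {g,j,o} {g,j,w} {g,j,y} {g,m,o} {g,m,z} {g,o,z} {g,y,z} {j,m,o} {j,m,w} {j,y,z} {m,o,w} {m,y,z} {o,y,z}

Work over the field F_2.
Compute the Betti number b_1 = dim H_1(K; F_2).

b_1=1

n_0=8 n_1=27 n_2=20  [Z2]
∂1: piv[eg,ej,em,eo,ew,ey,ez] rk=7  ker:gj,gm,go,gw,gy,gz,jm,jo,jw,jy,jz,mo,mw,my,mz,ow,oy,oz,wy,yz
∂2: piv[egj,ejo,emw,emy,emz,eoy,eyz,gjo,gjw,gjy,gmo,gmz,goz,gyz,jmo,jmw,jyz,mow,oyz] rk=19  ker:myz
b_1=(27−7)−19=1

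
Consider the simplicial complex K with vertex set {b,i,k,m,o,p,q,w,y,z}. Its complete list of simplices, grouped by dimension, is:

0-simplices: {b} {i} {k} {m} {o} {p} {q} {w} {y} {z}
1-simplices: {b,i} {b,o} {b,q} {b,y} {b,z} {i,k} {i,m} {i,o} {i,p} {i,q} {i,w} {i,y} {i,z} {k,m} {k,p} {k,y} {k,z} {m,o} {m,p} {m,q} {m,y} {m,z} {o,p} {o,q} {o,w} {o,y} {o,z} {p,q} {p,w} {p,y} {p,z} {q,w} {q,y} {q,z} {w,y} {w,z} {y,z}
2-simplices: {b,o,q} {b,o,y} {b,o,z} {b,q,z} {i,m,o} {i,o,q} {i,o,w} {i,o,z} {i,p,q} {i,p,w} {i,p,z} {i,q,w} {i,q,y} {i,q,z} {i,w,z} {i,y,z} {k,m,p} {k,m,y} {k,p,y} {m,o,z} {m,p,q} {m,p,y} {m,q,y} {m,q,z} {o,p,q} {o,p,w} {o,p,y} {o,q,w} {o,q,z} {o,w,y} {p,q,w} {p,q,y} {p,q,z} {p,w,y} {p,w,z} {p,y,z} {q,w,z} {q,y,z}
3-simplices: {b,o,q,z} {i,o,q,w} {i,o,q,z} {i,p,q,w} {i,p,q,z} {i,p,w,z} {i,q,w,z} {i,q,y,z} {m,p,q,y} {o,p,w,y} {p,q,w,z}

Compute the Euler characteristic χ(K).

n_0=10 n_1=37 n_2=38 n_3=11
χ=+10−37+38−11=0

χ(K)=0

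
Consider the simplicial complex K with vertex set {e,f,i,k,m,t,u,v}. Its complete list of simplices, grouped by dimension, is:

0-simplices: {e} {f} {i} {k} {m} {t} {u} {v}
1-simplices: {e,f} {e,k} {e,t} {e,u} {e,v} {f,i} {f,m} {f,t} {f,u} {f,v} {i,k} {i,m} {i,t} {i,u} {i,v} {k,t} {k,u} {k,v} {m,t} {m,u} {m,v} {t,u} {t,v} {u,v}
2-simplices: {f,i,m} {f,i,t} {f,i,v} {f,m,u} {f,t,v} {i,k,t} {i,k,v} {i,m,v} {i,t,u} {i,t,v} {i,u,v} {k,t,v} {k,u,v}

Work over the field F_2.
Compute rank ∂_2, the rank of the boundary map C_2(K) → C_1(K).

n_0=8 n_1=24 n_2=13  [Z2]
∂1: piv[ef,ek,et,eu,ev,fi,fm] rk=7  ker:ft,fu,fv,ik,im,it,iu,iv,kt,ku,kv,mt,mu,mv,tu,tv,uv
∂2: piv[fim,fit,fiv,fmu,ftv,ikt,ikv,imv,itu,iuv,kuv] rk=11  ker:itv,ktv
rk∂_2=11

rank∂_2=11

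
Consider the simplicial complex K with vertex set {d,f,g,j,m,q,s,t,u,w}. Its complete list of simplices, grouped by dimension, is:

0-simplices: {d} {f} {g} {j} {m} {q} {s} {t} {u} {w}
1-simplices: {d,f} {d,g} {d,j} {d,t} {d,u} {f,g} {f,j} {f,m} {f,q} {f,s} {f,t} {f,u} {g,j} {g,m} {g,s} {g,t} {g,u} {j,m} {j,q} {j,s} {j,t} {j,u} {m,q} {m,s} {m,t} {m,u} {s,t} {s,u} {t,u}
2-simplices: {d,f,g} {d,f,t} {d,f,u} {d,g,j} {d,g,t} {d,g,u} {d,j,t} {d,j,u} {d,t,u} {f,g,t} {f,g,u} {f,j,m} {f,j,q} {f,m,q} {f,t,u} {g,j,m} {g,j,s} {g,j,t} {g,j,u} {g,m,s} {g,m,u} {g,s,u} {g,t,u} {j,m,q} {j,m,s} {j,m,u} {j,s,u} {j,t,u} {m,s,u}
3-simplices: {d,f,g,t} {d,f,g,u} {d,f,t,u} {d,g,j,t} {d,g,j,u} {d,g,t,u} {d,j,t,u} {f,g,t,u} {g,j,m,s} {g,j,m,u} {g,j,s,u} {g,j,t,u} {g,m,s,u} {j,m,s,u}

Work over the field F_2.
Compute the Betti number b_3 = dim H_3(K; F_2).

n_0=10 n_1=29 n_2=29 n_3=14  [Z2]
∂1: piv[df,dg,dj,dt,du,fm,fq,fs] rk=8  ker:fg,fj,ft,fu,gj,gm,gs,gt,gu,jm,jq,js,jt,ju,mq,ms,mt,mu,st,su,tu
∂2: piv[dfg,dft,dfu,dgj,dgt,dgu,djt,dju,dtu,fjm,fjq,fmq,gjm,gjs,gms,gmu,gsu] rk=17  ker:fgt,fgu,ftu,gjt,gju,gtu,jmq,jms,jmu,jsu,jtu,msu
∂3: piv[dfgt,dfgu,dftu,dgjt,dgju,dgtu,djtu,gjms,gjmu,gjsu,gmsu] rk=11  ker:fgtu,gjtu,jmsu
b_3=(14−11)−0=3

b_3=3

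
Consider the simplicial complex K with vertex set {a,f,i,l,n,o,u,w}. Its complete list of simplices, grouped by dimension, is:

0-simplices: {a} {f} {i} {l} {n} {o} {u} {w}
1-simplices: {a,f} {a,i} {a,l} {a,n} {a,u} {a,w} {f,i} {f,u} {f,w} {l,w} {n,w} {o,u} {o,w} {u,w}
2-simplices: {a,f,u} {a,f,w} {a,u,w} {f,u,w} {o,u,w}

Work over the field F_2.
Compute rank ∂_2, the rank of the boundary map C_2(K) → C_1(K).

n_0=8 n_1=14 n_2=5  [Z2]
∂1: piv[af,ai,al,an,au,aw,ou] rk=7  ker:fi,fu,fw,lw,nw,ow,uw
∂2: piv[afu,afw,auw,ouw] rk=4  ker:fuw
rk∂_2=4

rank∂_2=4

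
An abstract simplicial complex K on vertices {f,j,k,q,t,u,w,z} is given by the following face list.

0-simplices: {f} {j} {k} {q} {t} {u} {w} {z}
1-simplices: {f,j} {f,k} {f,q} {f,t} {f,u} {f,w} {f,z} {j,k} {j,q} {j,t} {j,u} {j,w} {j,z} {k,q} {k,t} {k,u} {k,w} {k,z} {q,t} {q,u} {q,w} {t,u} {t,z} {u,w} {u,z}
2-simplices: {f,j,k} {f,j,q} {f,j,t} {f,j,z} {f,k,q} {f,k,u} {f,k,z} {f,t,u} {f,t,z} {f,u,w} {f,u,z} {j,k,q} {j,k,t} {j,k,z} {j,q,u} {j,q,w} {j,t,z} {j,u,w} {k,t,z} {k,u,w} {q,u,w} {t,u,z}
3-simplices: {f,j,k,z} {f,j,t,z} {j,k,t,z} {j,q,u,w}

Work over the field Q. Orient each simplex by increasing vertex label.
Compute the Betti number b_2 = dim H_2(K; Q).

b_2=2

n_0=8 n_1=25 n_2=22 n_3=4  [Q]
∂1: piv[fj,fk,fq,ft,fu,fw,fz] rk=7  ker:jk,jq,jt,ju,jw,jz,kq,kt,ku,kw,kz,qt,qu,qw,tu,tz,uw,uz
∂2: piv[fjk,fjq,fjt,fjz,fkq,fku,fkz,ftu,ftz,fuw,fuz,jkt,jqu,jqw,juw,kuw] rk=16  ker:jkq,jkz,jtz,ktz,quw,tuz
∂3: piv[fjkz,fjtz,jktz,jquw] rk=4
b_2=(22−16)−4=2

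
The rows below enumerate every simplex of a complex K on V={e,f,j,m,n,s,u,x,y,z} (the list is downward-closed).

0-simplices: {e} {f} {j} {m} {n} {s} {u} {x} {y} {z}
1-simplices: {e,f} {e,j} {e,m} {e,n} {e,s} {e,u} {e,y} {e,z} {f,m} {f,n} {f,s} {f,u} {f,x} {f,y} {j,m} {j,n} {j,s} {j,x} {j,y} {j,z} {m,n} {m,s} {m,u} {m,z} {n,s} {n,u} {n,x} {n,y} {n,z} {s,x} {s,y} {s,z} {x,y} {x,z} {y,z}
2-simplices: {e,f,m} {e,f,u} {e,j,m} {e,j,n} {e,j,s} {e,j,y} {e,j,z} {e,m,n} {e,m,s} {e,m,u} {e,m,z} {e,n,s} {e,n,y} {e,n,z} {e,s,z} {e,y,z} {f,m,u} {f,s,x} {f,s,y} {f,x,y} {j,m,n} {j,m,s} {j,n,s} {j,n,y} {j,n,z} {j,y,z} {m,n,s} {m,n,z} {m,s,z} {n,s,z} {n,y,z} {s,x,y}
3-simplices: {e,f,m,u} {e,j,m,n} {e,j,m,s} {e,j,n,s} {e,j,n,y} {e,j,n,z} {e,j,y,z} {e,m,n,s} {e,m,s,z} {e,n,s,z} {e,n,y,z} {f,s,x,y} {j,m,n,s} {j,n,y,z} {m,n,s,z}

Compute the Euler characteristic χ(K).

χ(K)=-8

n_0=10 n_1=35 n_2=32 n_3=15
χ=+10−35+32−15=-8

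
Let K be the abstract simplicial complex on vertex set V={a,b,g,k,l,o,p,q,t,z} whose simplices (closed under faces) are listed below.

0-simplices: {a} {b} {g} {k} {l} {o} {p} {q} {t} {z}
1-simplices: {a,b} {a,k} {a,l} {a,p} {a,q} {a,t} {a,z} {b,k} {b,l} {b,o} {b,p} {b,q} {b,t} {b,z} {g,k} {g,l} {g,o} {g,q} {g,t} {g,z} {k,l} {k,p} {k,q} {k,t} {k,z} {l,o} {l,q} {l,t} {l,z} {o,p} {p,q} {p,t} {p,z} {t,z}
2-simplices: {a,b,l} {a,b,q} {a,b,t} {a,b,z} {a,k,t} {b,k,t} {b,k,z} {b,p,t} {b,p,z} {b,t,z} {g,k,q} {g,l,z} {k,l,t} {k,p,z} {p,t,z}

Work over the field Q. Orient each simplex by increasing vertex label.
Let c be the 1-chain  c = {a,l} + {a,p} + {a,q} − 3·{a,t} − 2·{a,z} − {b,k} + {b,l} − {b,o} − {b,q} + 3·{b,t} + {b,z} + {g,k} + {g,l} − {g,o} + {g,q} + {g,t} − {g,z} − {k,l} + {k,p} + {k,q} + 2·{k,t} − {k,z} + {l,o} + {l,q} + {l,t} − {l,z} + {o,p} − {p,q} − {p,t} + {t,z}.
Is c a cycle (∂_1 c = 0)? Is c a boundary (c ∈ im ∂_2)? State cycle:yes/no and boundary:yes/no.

cycle:no boundary:no

n_0=10 n_1=34 n_2=15  [Q]
∂1: piv[ab,ak,al,ap,aq,at,az,bo,gk] rk=9  ker:bk,bl,bp,bq,bt,bz,gl,go,gq,gt,gz,kl,kp,kq,kt,kz,lo,lq,lt,lz,op,pq,pt,pz,tz
∂2: piv[abl,abq,abt,abz,akt,bkt,bkz,bpt,bpz,btz,gkq,glz,klt,kpz] rk=14  ker:ptz
∂1c = 2·{a} − 2·{b} − 2·{g} − 2·{k} − 2·{o} + 5·{p} + 2·{q} + 2·{t} − 3·{z}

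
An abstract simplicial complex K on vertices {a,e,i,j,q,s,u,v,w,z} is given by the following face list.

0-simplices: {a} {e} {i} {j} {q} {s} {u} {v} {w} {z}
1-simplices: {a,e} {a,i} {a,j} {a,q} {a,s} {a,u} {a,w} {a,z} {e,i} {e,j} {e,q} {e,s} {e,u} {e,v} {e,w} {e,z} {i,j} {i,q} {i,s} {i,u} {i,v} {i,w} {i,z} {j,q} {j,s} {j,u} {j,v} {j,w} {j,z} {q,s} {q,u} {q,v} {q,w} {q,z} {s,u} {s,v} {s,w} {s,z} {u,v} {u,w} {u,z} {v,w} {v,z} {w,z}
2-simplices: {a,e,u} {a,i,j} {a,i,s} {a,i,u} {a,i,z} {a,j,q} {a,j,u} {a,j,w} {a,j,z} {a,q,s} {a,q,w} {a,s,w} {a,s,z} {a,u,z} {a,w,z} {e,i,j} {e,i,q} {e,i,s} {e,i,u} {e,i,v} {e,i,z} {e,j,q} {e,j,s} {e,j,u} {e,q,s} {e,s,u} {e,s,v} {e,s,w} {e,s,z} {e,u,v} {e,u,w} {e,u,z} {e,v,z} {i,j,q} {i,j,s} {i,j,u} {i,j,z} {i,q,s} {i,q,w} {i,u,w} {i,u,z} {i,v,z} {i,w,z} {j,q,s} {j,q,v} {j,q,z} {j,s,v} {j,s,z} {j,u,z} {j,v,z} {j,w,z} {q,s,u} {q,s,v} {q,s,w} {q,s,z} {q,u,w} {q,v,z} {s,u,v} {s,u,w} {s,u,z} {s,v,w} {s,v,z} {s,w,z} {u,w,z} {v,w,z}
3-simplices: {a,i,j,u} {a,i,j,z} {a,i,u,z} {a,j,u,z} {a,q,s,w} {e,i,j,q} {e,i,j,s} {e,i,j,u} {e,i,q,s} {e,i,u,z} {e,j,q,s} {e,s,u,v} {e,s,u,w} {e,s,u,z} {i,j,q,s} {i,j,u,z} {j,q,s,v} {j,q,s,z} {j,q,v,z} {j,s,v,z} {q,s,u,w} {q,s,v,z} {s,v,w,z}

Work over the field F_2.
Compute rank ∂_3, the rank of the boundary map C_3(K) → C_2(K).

rank∂_3=20

n_0=10 n_1=44 n_2=65 n_3=23  [Z2]
∂1: piv[ae,ai,aj,aq,as,au,aw,az,ev] rk=9  ker:ei,ej,eq,es,eu,ew,ez,ij,iq,is,iu,iv,iw,iz,jq,js,ju,jv,jw,jz,qs,qu,qv,qw,qz,su,sv,sw,sz,uv,uw,uz,vw,vz,wz
∂2: piv[aeu,aij,ais,aiu,aiz,ajq,aju,ajw,ajz,aqs,aqw,asw,asz,auz,awz,eij,eiq,eis,eiu,eiv,eiz,ejq,ejs,esu,esv,esw,euv,euw,evz,iqw,jqv,jqz,jsv,qsu,svw] rk=35  ker:eju,eqs,esz,euz,ijq,ijs,iju,ijz,iqs,iuw,iuz,ivz,iwz,jqs,jsz,juz,jvz,jwz,qsv,qsw,qsz,quw,qvz,suv,suw,suz,svz,swz,uwz,vwz
∂3: piv[aiju,aijz,aiuz,ajuz,aqsw,eijq,eijs,eiju,eiqs,eiuz,ejqs,esuv,esuw,esuz,jqsv,jqsz,jqvz,jsvz,qsuw,svwz] rk=20  ker:ijqs,ijuz,qsvz
rk∂_3=20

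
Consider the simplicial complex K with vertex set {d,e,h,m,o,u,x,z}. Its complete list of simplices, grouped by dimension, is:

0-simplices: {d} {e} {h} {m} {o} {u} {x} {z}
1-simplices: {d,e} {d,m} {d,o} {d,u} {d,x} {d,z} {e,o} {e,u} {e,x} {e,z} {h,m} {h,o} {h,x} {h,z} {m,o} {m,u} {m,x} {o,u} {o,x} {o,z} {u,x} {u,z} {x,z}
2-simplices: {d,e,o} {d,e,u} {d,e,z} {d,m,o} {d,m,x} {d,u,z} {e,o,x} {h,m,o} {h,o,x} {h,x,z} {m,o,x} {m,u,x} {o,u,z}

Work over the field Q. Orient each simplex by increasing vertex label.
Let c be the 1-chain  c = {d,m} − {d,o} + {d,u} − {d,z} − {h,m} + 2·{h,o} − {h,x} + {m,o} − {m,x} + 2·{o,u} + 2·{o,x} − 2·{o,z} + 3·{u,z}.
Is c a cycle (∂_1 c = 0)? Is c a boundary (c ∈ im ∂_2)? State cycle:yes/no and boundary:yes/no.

n_0=8 n_1=23 n_2=13  [Q]
∂1: piv[de,dm,do,du,dx,dz,hm] rk=7  ker:eo,eu,ex,ez,ho,hx,hz,mo,mu,mx,ou,ox,oz,ux,uz,xz
∂2: piv[deo,deu,dez,dmo,dmx,duz,eox,hmo,hox,hxz,mox,mux,ouz] rk=13
∂1c = 0
c vs im∂2: reduces to 0 ⇒ boundary

cycle:yes boundary:yes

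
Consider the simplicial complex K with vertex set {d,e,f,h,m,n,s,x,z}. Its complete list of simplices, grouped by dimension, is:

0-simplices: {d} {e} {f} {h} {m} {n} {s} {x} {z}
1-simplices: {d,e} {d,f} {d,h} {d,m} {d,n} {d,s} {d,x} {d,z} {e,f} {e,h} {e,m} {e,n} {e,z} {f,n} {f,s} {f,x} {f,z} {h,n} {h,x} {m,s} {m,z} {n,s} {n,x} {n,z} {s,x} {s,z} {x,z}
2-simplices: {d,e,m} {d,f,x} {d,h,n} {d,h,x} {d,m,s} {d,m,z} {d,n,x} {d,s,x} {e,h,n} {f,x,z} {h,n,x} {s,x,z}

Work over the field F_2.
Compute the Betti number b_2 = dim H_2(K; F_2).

n_0=9 n_1=27 n_2=12  [Z2]
∂1: piv[de,df,dh,dm,dn,ds,dx,dz] rk=8  ker:ef,eh,em,en,ez,fn,fs,fx,fz,hn,hx,ms,mz,ns,nx,nz,sx,sz,xz
∂2: piv[dem,dfx,dhn,dhx,dms,dmz,dnx,dsx,ehn,fxz,sxz] rk=11  ker:hnx
b_2=(12−11)−0=1

b_2=1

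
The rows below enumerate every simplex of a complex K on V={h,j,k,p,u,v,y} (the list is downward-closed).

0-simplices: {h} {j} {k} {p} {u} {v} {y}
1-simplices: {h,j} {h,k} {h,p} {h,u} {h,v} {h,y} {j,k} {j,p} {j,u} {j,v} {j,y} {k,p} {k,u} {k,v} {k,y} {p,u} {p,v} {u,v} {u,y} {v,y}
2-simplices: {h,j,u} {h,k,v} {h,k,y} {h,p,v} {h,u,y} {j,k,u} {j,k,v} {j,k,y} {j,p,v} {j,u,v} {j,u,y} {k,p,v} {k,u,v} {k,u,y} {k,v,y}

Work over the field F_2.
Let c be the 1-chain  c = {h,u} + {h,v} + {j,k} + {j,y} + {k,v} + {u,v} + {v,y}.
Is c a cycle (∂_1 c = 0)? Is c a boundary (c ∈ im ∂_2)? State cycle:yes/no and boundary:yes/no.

cycle:yes boundary:yes

n_0=7 n_1=20 n_2=15  [Z2]
∂1: piv[hj,hk,hp,hu,hv,hy] rk=6  ker:jk,jp,ju,jv,jy,kp,ku,kv,ky,pu,pv,uv,uy,vy
∂2: piv[hju,hkv,hky,hpv,huy,jku,jkv,jky,jpv,juv,juy,kpv,kvy] rk=13  ker:kuv,kuy
∂1c = 0
c vs im∂2: reduces to 0 ⇒ boundary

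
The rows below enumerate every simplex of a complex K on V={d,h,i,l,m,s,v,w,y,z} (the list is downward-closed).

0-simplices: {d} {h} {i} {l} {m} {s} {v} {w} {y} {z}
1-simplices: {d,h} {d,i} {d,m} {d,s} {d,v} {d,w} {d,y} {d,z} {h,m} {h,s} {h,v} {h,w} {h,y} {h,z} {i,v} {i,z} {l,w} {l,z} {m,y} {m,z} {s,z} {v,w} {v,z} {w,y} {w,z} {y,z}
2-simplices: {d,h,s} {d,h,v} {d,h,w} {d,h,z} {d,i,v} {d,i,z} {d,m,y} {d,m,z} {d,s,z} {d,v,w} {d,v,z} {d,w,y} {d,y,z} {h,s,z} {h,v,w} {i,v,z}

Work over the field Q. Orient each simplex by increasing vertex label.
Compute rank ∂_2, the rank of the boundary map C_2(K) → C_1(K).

rank∂_2=13

n_0=10 n_1=26 n_2=16  [Q]
∂1: piv[dh,di,dm,ds,dv,dw,dy,dz,lw] rk=9  ker:hm,hs,hv,hw,hy,hz,iv,iz,lz,my,mz,sz,vw,vz,wy,wz,yz
∂2: piv[dhs,dhv,dhw,dhz,div,diz,dmy,dmz,dsz,dvw,dvz,dwy,dyz] rk=13  ker:hsz,hvw,ivz
rk∂_2=13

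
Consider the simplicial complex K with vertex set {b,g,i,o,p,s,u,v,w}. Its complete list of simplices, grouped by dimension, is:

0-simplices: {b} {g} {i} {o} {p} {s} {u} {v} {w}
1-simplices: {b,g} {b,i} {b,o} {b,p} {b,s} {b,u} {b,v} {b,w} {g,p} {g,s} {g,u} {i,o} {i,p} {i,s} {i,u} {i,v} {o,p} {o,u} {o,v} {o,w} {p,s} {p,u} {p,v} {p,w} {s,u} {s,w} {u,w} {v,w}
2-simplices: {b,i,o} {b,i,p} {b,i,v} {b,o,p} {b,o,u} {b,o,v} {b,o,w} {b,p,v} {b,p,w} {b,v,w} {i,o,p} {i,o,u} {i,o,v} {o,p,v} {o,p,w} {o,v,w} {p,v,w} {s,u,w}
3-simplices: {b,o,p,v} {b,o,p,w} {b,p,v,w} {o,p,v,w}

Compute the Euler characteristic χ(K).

χ(K)=-5

n_0=9 n_1=28 n_2=18 n_3=4
χ=+9−28+18−4=-5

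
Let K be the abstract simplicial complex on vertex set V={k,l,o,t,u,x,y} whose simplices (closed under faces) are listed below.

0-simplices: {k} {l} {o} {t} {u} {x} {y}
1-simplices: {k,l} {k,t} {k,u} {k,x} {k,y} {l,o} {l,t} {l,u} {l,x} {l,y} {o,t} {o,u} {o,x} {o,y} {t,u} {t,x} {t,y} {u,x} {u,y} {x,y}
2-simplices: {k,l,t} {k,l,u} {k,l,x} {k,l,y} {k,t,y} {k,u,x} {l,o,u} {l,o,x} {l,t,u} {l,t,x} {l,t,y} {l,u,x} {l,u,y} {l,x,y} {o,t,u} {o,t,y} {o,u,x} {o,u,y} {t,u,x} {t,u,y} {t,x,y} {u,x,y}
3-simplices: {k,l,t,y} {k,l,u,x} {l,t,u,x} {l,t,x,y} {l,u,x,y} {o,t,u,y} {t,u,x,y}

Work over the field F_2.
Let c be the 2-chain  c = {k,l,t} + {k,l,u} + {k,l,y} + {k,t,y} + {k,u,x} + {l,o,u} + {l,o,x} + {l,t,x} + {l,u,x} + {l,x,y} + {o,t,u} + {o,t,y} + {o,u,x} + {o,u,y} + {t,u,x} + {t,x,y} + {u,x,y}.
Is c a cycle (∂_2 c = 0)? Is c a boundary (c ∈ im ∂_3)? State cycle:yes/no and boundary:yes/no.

cycle:no boundary:no

n_0=7 n_1=20 n_2=22 n_3=7  [Z2]
∂1: piv[kl,kt,ku,kx,ky,lo] rk=6  ker:lt,lu,lx,ly,ot,ou,ox,oy,tu,tx,ty,ux,uy,xy
∂2: piv[klt,klu,klx,kly,kty,kux,lou,lox,ltu,ltx,luy,lxy,otu,oty] rk=14  ker:lty,lux,oux,ouy,tux,tuy,txy,uxy
∂3: piv[klty,klux,ltux,ltxy,luxy,otuy,tuxy] rk=7
∂2c = {k,l} + {k,x} + {l,u} + {t,x} + {t,y} + {u,x} + {x,y}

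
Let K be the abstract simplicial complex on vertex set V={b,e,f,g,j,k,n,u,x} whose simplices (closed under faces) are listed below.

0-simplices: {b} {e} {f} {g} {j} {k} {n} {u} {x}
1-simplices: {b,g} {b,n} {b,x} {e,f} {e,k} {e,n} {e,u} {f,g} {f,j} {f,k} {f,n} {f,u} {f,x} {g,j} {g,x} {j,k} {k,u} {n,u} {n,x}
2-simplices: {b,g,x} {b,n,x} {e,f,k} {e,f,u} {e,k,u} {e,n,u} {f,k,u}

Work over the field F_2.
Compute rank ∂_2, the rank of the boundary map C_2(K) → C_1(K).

rank∂_2=6

n_0=9 n_1=19 n_2=7  [Z2]
∂1: piv[bg,bn,bx,ef,ek,en,eu,fj] rk=8  ker:fg,fk,fn,fu,fx,gj,gx,jk,ku,nu,nx
∂2: piv[bgx,bnx,efk,efu,eku,enu] rk=6  ker:fku
rk∂_2=6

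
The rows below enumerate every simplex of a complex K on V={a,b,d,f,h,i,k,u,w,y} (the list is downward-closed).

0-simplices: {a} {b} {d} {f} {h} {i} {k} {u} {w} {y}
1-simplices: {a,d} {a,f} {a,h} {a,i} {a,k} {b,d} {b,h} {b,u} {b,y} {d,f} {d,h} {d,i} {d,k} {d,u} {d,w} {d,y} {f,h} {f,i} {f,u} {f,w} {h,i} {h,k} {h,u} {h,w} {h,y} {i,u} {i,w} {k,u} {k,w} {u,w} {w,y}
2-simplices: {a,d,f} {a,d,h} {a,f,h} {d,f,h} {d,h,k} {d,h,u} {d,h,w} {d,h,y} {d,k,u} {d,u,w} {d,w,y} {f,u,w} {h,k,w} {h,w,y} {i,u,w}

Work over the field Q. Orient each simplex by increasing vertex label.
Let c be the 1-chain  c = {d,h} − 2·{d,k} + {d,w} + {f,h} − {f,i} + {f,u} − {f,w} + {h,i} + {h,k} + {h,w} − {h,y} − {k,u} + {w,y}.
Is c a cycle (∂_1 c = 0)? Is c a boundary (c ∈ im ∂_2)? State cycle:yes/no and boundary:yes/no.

n_0=10 n_1=31 n_2=15  [Q]
∂1: piv[ad,af,ah,ai,ak,bd,bu,by,dw] rk=9  ker:bh,df,dh,di,dk,du,dy,fh,fi,fu,fw,hi,hk,hu,hw,hy,iu,iw,ku,kw,uw,wy
∂2: piv[adf,adh,afh,dhk,dhu,dhw,dhy,dku,duw,dwy,fuw,hkw,iuw] rk=13  ker:dfh,hwy
∂1c = 0
c vs im∂2: residual ≠ 0 ⇒ not boundary

cycle:yes boundary:no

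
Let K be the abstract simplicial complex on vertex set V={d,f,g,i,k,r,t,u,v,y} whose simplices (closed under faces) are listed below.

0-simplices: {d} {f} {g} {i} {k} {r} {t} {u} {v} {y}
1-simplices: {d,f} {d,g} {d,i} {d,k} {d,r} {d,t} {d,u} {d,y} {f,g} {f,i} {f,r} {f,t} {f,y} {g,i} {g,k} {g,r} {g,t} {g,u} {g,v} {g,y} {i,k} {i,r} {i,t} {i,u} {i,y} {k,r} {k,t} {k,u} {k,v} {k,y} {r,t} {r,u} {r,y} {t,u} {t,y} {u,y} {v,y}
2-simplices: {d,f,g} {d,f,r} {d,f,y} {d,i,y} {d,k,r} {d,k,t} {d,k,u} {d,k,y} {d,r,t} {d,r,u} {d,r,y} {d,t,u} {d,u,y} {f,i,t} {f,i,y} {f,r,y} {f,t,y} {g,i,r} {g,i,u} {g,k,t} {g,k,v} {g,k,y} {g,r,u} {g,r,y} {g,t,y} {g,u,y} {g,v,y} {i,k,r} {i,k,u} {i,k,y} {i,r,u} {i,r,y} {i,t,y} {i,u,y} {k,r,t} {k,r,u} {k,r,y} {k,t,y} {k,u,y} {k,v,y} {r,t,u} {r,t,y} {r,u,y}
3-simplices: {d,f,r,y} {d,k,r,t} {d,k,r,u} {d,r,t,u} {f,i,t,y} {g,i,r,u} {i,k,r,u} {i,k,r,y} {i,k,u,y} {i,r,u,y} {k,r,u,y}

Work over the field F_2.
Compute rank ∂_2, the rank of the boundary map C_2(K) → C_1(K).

rank∂_2=27

n_0=10 n_1=37 n_2=43 n_3=11  [Z2]
∂1: piv[df,dg,di,dk,dr,dt,du,dy,gv] rk=9  ker:fg,fi,fr,ft,fy,gi,gk,gr,gt,gu,gy,ik,ir,it,iu,iy,kr,kt,ku,kv,ky,rt,ru,ry,tu,ty,uy,vy
∂2: piv[dfg,dfr,dfy,diy,dkr,dkt,dku,dky,drt,dru,dry,dtu,duy,fit,fiy,fty,gir,giu,gkt,gkv,gky,gru,gry,gty,gvy,ikr,iky] rk=27  ker:fry,guy,iku,iru,iry,ity,iuy,krt,kru,kry,kty,kuy,kvy,rtu,rty,ruy
∂3: piv[dfry,dkrt,dkru,drtu,fity,giru,ikru,ikry,ikuy,iruy] rk=10  ker:kruy
rk∂_2=27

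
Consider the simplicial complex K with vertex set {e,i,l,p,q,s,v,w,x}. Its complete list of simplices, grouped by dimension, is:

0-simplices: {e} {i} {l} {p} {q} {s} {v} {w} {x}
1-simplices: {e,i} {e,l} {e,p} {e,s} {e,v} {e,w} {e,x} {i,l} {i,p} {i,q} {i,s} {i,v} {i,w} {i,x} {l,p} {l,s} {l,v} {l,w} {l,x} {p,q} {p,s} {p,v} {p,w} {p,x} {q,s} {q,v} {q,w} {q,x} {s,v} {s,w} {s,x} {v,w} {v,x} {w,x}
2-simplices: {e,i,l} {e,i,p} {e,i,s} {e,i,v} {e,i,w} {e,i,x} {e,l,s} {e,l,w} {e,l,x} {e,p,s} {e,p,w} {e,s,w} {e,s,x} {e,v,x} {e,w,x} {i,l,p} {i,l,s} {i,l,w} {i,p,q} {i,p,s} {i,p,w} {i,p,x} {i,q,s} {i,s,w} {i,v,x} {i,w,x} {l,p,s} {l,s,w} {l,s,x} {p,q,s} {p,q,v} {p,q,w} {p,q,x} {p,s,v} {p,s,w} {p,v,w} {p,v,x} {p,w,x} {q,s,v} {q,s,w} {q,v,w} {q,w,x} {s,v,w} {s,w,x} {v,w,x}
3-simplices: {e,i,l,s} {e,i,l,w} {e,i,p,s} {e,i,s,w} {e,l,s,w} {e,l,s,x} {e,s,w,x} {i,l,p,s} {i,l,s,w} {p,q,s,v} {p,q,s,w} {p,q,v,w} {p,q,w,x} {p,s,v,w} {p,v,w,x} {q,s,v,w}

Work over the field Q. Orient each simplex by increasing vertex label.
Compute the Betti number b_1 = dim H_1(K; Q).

n_0=9 n_1=34 n_2=45 n_3=16  [Q]
∂1: piv[ei,el,ep,es,ev,ew,ex,iq] rk=8  ker:il,ip,is,iv,iw,ix,lp,ls,lv,lw,lx,pq,ps,pv,pw,px,qs,qv,qw,qx,sv,sw,sx,vw,vx,wx
∂2: piv[eil,eip,eis,eiv,eiw,eix,els,elw,elx,eps,epw,esw,esx,evx,ewx,ilp,ipq,ipx,iqs,pqv,pqw,pqx,psv,pvw,pvx] rk=25  ker:ils,ilw,ips,ipw,isw,ivx,iwx,lps,lsw,lsx,pqs,psw,pwx,qsv,qsw,qvw,qwx,svw,swx,vwx
∂3: piv[eils,eilw,eips,eisw,elsw,elsx,eswx,ilps,pqsv,pqsw,pqvw,pqwx,psvw,pvwx] rk=14  ker:ilsw,qsvw
b_1=(34−8)−25=1

b_1=1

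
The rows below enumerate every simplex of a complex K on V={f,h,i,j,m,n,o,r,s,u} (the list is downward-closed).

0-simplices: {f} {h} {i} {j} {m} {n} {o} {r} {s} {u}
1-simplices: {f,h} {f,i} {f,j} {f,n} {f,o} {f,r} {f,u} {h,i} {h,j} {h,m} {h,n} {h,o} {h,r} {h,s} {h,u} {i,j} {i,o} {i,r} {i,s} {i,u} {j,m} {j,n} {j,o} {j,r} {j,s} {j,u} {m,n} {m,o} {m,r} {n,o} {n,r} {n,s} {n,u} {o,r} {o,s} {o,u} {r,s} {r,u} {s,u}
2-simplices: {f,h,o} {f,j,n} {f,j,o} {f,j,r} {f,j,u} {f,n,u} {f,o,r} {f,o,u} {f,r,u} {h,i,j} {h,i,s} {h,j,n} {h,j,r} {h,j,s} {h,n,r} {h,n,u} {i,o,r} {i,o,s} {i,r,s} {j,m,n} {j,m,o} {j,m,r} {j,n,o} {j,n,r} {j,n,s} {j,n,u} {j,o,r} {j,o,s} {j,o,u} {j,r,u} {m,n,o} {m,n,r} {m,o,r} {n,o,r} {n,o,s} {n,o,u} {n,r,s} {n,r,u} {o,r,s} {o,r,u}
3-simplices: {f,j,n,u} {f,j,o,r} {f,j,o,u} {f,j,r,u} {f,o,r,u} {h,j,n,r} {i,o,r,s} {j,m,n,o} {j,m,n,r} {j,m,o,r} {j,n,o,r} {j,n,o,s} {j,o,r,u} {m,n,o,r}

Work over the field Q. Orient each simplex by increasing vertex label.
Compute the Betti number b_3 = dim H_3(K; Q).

n_0=10 n_1=39 n_2=40 n_3=14  [Q]
∂1: piv[fh,fi,fj,fn,fo,fr,fu,hm,hs] rk=9  ker:hi,hj,hn,ho,hr,hu,ij,io,ir,is,iu,jm,jn,jo,jr,js,ju,mn,mo,mr,no,nr,ns,nu,or,os,ou,rs,ru,su
∂2: piv[fho,fjn,fjo,fjr,fju,fnu,for,fou,fru,hij,his,hjn,hjr,hjs,hnr,hnu,ior,ios,irs,jmn,jmo,jmr,jno,jns,jos] rk=25  ker:jnr,jnu,jor,jou,jru,mno,mnr,mor,nor,nos,nou,nrs,nru,ors,oru
∂3: piv[fjnu,fjor,fjou,fjru,foru,hjnr,iors,jmno,jmnr,jmor,jnor,jnos] rk=12  ker:joru,mnor
b_3=(14−12)−0=2

b_3=2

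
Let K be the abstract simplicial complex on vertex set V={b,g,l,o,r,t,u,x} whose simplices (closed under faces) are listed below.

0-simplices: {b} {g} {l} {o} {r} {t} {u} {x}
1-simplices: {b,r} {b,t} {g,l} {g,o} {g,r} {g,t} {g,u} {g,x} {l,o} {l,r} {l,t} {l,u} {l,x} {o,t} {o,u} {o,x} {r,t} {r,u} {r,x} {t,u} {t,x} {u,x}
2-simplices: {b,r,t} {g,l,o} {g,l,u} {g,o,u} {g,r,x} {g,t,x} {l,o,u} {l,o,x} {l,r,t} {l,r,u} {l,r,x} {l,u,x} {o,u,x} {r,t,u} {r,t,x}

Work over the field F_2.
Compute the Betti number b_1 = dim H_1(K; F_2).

b_1=2

n_0=8 n_1=22 n_2=15  [Z2]
∂1: piv[br,bt,gl,go,gr,gu,gx] rk=7  ker:gt,lo,lr,lt,lu,lx,ot,ou,ox,rt,ru,rx,tu,tx,ux
∂2: piv[brt,glo,glu,gou,grx,gtx,lox,lrt,lru,lrx,lux,rtu,rtx] rk=13  ker:lou,oux
b_1=(22−7)−13=2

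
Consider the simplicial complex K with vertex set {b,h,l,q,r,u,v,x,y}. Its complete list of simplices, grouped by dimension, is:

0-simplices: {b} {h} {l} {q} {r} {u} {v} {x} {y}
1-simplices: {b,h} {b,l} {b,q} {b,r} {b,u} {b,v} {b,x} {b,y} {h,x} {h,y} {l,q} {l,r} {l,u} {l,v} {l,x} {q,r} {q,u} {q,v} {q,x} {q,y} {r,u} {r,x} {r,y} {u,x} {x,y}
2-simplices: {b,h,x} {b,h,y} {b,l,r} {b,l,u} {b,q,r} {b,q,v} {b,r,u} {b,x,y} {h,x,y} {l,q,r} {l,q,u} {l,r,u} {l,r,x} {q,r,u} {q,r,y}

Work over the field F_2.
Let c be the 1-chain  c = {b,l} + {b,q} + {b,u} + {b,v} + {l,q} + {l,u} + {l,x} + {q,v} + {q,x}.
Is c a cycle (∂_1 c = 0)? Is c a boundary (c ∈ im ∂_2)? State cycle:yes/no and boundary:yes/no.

cycle:yes boundary:no

n_0=9 n_1=25 n_2=15  [Z2]
∂1: piv[bh,bl,bq,br,bu,bv,bx,by] rk=8  ker:hx,hy,lq,lr,lu,lv,lx,qr,qu,qv,qx,qy,ru,rx,ry,ux,xy
∂2: piv[bhx,bhy,blr,blu,bqr,bqv,bru,bxy,lqr,lqu,lrx,qry] rk=12  ker:hxy,lru,qru
∂1c = 0
c vs im∂2: residual ≠ 0 ⇒ not boundary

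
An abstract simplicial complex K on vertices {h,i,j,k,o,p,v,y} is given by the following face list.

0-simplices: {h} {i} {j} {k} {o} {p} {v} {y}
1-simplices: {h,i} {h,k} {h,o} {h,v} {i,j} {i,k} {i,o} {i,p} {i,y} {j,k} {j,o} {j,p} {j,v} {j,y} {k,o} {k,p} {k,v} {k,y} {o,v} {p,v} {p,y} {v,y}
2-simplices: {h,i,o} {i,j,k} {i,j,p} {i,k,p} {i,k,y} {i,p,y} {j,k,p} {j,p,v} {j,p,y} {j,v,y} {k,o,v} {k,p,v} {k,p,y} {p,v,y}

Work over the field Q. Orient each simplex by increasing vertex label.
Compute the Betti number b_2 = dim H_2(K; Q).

n_0=8 n_1=22 n_2=14  [Q]
∂1: piv[hi,hk,ho,hv,ij,ip,iy] rk=7  ker:ik,io,jk,jo,jp,jv,jy,ko,kp,kv,ky,ov,pv,py,vy
∂2: piv[hio,ijk,ijp,ikp,iky,ipy,jpv,jpy,jvy,kov,kpv] rk=11  ker:jkp,kpy,pvy
b_2=(14−11)−0=3

b_2=3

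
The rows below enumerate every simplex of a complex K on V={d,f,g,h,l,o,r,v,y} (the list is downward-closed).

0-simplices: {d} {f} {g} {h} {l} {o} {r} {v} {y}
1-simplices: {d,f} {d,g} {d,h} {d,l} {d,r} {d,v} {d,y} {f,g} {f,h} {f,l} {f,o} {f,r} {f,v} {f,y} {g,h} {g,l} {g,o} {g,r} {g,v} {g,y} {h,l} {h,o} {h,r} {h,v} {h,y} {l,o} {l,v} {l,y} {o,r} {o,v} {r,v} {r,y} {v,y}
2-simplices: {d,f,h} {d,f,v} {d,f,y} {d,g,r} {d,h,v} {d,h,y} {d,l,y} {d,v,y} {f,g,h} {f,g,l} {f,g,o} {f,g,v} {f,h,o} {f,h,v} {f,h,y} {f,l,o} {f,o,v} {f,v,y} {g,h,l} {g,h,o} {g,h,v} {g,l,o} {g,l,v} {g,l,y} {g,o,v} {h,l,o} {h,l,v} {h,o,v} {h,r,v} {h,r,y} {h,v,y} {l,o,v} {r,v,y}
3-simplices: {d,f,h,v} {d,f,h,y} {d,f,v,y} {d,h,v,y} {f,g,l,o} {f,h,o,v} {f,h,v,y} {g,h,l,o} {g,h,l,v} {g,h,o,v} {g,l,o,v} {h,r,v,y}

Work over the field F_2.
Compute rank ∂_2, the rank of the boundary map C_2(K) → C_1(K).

n_0=9 n_1=33 n_2=33 n_3=12  [Z2]
∂1: piv[df,dg,dh,dl,dr,dv,dy,fo] rk=8  ker:fg,fh,fl,fr,fv,fy,gh,gl,go,gr,gv,gy,hl,ho,hr,hv,hy,lo,lv,ly,or,ov,rv,ry,vy
∂2: piv[dfh,dfv,dfy,dgr,dhv,dhy,dly,dvy,fgh,fgl,fgo,fgv,fho,flo,fov,ghl,glv,gly,hrv,hry] rk=20  ker:fhv,fhy,fvy,gho,ghv,glo,gov,hlo,hlv,hov,hvy,lov,rvy
∂3: piv[dfhv,dfhy,dfvy,dhvy,fglo,fhov,ghlo,ghlv,ghov,glov,hrvy] rk=11  ker:fhvy
rk∂_2=20

rank∂_2=20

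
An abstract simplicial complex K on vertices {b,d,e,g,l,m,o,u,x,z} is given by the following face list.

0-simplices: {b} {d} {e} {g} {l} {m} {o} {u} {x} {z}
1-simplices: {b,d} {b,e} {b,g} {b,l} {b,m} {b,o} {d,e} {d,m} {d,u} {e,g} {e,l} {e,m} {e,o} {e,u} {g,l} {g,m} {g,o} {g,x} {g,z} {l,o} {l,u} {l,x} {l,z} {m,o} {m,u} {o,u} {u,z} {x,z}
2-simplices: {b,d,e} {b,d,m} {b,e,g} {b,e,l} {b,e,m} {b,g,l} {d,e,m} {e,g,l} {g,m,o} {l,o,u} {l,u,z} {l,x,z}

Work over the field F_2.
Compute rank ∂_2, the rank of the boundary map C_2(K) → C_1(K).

rank∂_2=10

n_0=10 n_1=28 n_2=12  [Z2]
∂1: piv[bd,be,bg,bl,bm,bo,du,gx,gz] rk=9  ker:de,dm,eg,el,em,eo,eu,gl,gm,go,lo,lu,lx,lz,mo,mu,ou,uz,xz
∂2: piv[bde,bdm,beg,bel,bem,bgl,gmo,lou,luz,lxz] rk=10  ker:dem,egl
rk∂_2=10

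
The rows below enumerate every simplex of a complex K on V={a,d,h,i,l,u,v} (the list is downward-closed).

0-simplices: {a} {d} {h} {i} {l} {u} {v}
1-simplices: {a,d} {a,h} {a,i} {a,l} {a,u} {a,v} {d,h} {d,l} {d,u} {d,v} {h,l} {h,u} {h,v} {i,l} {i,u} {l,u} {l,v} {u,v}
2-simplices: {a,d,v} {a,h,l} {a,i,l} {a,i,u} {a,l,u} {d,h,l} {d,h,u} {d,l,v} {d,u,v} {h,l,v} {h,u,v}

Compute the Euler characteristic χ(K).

χ(K)=0

n_0=7 n_1=18 n_2=11
χ=+7−18+11=0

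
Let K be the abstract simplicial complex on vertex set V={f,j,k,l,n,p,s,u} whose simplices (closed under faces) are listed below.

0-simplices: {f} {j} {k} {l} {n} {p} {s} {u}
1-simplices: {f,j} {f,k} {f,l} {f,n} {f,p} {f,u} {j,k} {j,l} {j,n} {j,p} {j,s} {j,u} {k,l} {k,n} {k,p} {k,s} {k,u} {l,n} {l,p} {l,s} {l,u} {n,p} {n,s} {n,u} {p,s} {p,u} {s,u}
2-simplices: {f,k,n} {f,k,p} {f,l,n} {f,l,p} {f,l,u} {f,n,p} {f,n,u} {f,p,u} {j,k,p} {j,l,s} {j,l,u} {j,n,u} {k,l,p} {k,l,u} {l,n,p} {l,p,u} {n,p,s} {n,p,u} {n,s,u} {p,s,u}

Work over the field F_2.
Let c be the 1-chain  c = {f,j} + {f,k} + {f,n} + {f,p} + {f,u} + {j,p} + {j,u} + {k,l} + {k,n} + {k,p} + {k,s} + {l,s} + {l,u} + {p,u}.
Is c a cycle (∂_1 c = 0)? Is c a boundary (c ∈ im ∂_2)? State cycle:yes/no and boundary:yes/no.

n_0=8 n_1=27 n_2=20  [Z2]
∂1: piv[fj,fk,fl,fn,fp,fu,js] rk=7  ker:jk,jl,jn,jp,ju,kl,kn,kp,ks,ku,ln,lp,ls,lu,np,ns,nu,ps,pu,su
∂2: piv[fkn,fkp,fln,flp,flu,fnp,fnu,fpu,jkp,jls,jlu,jnu,klp,klu,nps,nsu] rk=16  ker:lnp,lpu,npu,psu
∂1c = {f} + {j} + {k} + {l}

cycle:no boundary:no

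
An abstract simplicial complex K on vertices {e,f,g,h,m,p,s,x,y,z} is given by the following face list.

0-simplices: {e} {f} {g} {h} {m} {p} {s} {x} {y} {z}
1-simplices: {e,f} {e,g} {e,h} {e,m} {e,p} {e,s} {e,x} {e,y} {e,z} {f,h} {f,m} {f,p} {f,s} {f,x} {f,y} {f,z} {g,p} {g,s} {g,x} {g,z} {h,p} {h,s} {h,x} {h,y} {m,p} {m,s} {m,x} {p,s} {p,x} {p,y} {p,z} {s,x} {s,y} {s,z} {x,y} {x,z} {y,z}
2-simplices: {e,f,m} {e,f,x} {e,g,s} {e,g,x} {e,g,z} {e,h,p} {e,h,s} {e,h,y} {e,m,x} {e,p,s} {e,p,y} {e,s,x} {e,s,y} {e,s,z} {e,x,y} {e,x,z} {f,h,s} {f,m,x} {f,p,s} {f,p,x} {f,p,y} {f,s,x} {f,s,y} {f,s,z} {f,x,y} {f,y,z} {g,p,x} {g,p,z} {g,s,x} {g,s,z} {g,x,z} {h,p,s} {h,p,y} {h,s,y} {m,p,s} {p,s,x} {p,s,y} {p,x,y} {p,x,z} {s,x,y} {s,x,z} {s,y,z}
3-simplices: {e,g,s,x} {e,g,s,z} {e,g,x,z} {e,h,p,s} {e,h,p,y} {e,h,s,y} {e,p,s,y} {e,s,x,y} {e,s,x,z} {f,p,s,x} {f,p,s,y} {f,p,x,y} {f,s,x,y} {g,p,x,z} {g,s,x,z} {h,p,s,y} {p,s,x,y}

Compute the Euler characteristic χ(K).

n_0=10 n_1=37 n_2=42 n_3=17
χ=+10−37+42−17=-2

χ(K)=-2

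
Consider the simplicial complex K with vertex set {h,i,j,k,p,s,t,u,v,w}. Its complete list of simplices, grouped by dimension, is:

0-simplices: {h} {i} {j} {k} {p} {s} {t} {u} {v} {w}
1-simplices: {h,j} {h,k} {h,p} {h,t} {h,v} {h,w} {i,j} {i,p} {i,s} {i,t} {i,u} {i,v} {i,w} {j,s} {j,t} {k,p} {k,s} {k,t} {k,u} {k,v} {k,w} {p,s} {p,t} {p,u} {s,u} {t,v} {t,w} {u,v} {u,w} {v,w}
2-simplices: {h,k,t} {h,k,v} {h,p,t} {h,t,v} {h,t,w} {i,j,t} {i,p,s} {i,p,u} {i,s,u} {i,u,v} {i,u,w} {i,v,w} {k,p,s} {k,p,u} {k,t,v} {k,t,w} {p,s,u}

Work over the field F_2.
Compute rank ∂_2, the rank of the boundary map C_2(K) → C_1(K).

n_0=10 n_1=30 n_2=17  [Z2]
∂1: piv[hj,hk,hp,ht,hv,hw,ij,is,iu] rk=9  ker:ip,it,iv,iw,js,jt,kp,ks,kt,ku,kv,kw,ps,pt,pu,su,tv,tw,uv,uw,vw
∂2: piv[hkt,hkv,hpt,htv,htw,ijt,ips,ipu,isu,iuv,iuw,ivw,kps,kpu,ktw] rk=15  ker:ktv,psu
rk∂_2=15

rank∂_2=15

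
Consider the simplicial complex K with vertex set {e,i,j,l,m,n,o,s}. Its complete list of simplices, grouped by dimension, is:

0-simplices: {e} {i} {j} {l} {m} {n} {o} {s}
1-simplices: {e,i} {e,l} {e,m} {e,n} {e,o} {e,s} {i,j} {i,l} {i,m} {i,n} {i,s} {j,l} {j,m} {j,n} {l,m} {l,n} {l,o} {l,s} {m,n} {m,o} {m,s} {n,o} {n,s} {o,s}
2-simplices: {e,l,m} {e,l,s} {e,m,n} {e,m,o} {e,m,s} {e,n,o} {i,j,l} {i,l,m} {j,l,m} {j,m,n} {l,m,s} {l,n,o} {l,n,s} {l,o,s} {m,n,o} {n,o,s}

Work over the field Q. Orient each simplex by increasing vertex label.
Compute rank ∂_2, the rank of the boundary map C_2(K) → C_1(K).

n_0=8 n_1=24 n_2=16  [Q]
∂1: piv[ei,el,em,en,eo,es,ij] rk=7  ker:il,im,in,is,jl,jm,jn,lm,ln,lo,ls,mn,mo,ms,no,ns,os
∂2: piv[elm,els,emn,emo,ems,eno,ijl,ilm,jlm,jmn,lno,lns,los] rk=13  ker:lms,mno,nos
rk∂_2=13

rank∂_2=13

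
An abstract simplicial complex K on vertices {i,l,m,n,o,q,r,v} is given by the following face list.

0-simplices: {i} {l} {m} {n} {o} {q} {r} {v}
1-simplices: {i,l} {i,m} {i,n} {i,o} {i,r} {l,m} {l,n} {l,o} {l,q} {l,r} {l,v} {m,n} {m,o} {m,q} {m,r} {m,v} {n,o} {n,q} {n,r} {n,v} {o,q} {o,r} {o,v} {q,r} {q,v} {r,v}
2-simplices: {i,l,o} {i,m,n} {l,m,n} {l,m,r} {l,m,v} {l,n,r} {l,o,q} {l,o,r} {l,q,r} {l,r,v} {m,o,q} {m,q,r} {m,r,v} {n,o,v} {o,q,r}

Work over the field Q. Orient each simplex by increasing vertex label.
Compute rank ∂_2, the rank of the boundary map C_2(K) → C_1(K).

rank∂_2=13

n_0=8 n_1=26 n_2=15  [Q]
∂1: piv[il,im,in,io,ir,lq,lv] rk=7  ker:lm,ln,lo,lr,mn,mo,mq,mr,mv,no,nq,nr,nv,oq,or,ov,qr,qv,rv
∂2: piv[ilo,imn,lmn,lmr,lmv,lnr,loq,lor,lqr,lrv,moq,mqr,nov] rk=13  ker:mrv,oqr
rk∂_2=13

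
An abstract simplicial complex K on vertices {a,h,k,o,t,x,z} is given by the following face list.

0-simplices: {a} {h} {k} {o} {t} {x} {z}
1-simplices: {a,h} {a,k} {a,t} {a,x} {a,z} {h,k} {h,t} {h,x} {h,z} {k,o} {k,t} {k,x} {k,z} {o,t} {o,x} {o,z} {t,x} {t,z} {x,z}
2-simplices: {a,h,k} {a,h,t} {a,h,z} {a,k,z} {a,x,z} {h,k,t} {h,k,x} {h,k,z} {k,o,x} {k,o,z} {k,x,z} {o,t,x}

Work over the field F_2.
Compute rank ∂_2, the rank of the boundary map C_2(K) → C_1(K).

rank∂_2=11

n_0=7 n_1=19 n_2=12  [Z2]
∂1: piv[ah,ak,at,ax,az,ko] rk=6  ker:hk,ht,hx,hz,kt,kx,kz,ot,ox,oz,tx,tz,xz
∂2: piv[ahk,aht,ahz,akz,axz,hkt,hkx,kox,koz,kxz,otx] rk=11  ker:hkz
rk∂_2=11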